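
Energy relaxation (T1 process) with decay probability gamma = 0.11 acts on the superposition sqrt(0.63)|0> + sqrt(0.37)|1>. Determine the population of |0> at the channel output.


For amplitude damping with parameter gamma on state sqrt(a)|0> + sqrt(b)|1>:
alpha^2 = 0.63, beta^2 = 0.37
P(|0>) = alpha^2 + gamma * beta^2
= 0.63 + 0.11 * 0.37
= 0.63 + 0.0407
= 0.6707

0.6707


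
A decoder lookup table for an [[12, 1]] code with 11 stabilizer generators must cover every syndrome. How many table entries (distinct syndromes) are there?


Each stabilizer generator gives a binary (+1 or -1) measurement outcome.
With 11 independent generators:
Total syndromes = 2^11
= 2048

2048


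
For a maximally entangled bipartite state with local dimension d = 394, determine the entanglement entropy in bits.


For a maximally entangled state in d x d:
S = log2(d) = log2(394)
= 8.6221

8.6221


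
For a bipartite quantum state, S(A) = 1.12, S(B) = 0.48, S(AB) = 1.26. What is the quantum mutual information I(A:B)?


I(A:B) = S(A) + S(B) - S(AB)
= 1.12 + 0.48 - 1.26
= 0.3400

0.3400


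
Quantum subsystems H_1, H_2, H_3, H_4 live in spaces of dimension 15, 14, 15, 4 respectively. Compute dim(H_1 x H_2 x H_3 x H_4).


dim(H_1 x H_2 x H_3 x H_4) = 15 * 14 * 15 * 4
= 210 * 15 * 4
= 3150 * 4
= 12600

12600


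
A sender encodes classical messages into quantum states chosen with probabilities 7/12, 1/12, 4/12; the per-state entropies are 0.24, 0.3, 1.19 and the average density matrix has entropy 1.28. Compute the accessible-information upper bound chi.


chi = S(rho) - sum_i p_i * S(rho_i)
Weighted entropy = 7/12 * 0.24 + 1/12 * 0.3 + 4/12 * 1.19
= 0.5617
chi = 1.28 - 0.5617
= 0.7183

0.7183


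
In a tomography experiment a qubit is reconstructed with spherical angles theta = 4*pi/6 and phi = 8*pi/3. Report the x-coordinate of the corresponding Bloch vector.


theta = 2.0944, phi = 8.3776
r_x = sin(theta)*cos(phi) = 0.8660 * -0.5000
r_x = -0.4330

-0.4330


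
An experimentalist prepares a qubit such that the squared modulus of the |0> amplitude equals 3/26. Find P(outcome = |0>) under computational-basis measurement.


|alpha|^2 = 3/26 = 0.1154
|beta|^2 = 1 - 3/26 = 23/26 = 0.8846
P(|0>) = |alpha|^2 = 0.1154

0.1154


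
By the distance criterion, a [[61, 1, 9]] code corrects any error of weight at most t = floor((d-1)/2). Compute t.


Code parameters: [[61, 1, 9]], distance d = 9.
Number of correctable errors = floor((d-1)/2)
= floor((9 - 1)/2)
= floor(8/2)
= 4

4


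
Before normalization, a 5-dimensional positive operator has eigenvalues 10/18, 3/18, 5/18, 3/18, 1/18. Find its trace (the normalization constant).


tr(M) = sum of eigenvalues
= 10/18 + 3/18 + 5/18 + 3/18 + 1/18
= 22/18
= 1.2222

1.2222


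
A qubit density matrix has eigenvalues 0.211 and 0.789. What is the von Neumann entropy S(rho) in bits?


S = -p*log2(p) - (1-p)*log2(1-p)
p = 0.2110, 1-p = 0.7890
= -0.2110 * log2(0.2110) - 0.7890 * log2(0.7890)
= -(-0.4736) - (-0.2698)
= 0.7434

0.7434


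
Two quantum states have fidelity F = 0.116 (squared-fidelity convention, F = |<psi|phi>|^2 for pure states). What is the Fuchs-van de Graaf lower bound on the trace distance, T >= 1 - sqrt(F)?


Fuchs-van de Graaf (squared-fidelity convention): 1 - sqrt(F) <= T <= sqrt(1 - F).
Lower bound: T >= 1 - sqrt(F)
sqrt(F) = sqrt(0.116) = 0.3406
T >= 1 - 0.3406
T >= 0.6594

0.6594


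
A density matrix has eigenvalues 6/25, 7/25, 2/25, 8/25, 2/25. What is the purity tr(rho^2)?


tr(rho^2) = sum of eigenvalues squared
= (6/25)^2 + (7/25)^2 + (2/25)^2 + (8/25)^2 + (2/25)^2
= (36 + 49 + 4 + 64 + 4) / 625
= 157/625
= 0.2512

0.2512


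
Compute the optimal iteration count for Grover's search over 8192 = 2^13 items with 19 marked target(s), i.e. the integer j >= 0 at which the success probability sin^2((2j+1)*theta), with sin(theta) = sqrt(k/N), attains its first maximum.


After j Grover iterations the success probability is P(j) = sin^2((2j+1)*theta), where sin(theta) = sqrt(k/N).
N = 2^13 = 8192, k = 19
sin(theta) = sqrt(k/N) = 0.0481594844
theta = arcsin(sqrt(k/N)) = 0.04817812019 rad
P(j) reaches its first maximum when (2j+1)*theta is as close as possible to pi/2, i.e. j = round(pi/(4*theta) - 1/2).
pi/(4*theta) - 1/2 = 15.8020
(For comparison, the common estimate pi/4 * sqrt(N/k) = 16.3083; the exact maximiser is used here.)
Optimal iterations = 16

16


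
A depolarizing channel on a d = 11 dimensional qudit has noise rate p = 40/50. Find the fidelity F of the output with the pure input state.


F = (1-p) + p/d
= (1 - 0.8000) + 0.8000/11
= 0.2000 + 0.0727
= 0.2727

0.2727


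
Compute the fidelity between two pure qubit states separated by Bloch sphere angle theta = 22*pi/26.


For states separated by angle theta on Bloch sphere:
F = cos^2(theta/2)
theta = 22*pi/26 = 2.6583
theta/2 = 1.3291
cos(theta/2) = 0.2393
F = 0.0573

0.0573


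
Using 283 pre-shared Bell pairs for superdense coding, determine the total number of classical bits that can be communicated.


Superdense coding allows 2 classical bits per shared entangled pair.
283 pair(s) -> 2 * 283 = 566 classical bits

566


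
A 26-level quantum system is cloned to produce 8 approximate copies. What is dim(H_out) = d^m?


Output space = H^(tensor 8) where dim(H) = 26
dim = 26^8
= 676 (after 2 factors)
= 17576 (after 3 factors)
= 456976 (after 4 factors)
= 11881376 (after 5 factors)
= 308915776 (after 6 factors)
= 8031810176 (after 7 factors)
= 208827064576 (after 8 factors)
= 208827064576

208827064576


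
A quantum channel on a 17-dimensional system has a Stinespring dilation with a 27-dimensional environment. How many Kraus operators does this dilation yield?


Tracing out the environment in an orthonormal basis {|i>_E} gives Kraus operators K_i = <i|_E U |0>_E.
Number of Kraus operators = dim(H_env) = d_env
= 27

27


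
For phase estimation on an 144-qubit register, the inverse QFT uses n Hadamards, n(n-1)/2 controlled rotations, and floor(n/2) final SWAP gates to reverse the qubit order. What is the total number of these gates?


Hadamard gates: 144
Controlled rotations: n*(n-1)/2 = 144*143/2 = 10296
SWAP gates: floor(n/2) = floor(144/2) = 72
Total = 144 + 10296 + 72
= 10512

10512


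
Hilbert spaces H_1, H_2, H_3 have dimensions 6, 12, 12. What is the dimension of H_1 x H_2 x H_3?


dim(H_1 x H_2 x H_3) = 6 * 12 * 12
= 72 * 12
= 864

864


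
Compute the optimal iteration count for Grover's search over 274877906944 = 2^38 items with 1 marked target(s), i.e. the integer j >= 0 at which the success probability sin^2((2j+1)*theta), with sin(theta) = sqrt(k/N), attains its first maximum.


After j Grover iterations the success probability is P(j) = sin^2((2j+1)*theta), where sin(theta) = sqrt(k/N).
N = 2^38 = 274877906944, k = 1
sin(theta) = sqrt(k/N) = 1.907348633e-06
theta = arcsin(sqrt(k/N)) = 1.907348633e-06 rad
P(j) reaches its first maximum when (2j+1)*theta is as close as possible to pi/2, i.e. j = round(pi/(4*theta) - 1/2).
pi/(4*theta) - 1/2 = 411774.3323
(For comparison, the common estimate pi/4 * sqrt(N/k) = 411774.8323; the exact maximiser is used here.)
Optimal iterations = 411774

411774


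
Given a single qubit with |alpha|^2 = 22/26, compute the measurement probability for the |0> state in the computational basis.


|alpha|^2 = 22/26 = 0.8462
|beta|^2 = 1 - 22/26 = 4/26 = 0.1538
P(|0>) = |alpha|^2 = 0.8462

0.8462


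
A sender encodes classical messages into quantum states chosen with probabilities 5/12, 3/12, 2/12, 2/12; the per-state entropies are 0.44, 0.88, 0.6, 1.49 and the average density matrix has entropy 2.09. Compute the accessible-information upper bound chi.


chi = S(rho) - sum_i p_i * S(rho_i)
Weighted entropy = 5/12 * 0.44 + 3/12 * 0.88 + 2/12 * 0.6 + 2/12 * 1.49
= 0.7517
chi = 2.09 - 0.7517
= 1.3383

1.3383


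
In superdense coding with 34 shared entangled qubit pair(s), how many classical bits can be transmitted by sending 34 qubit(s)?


Superdense coding allows 2 classical bits per shared entangled pair.
34 pair(s) -> 2 * 34 = 68 classical bits

68


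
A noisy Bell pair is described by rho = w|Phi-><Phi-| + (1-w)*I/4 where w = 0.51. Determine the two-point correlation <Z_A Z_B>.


|Phi-> = (|00> - |11>)/sqrt(2)
For the pure Bell state, <Z_A Z_B> = +1 (Bell-state Pauli correlator).
The maximally-mixed part I/4 has tr(I/4 * P tensor P) = 0 for any traceless Pauli P.
So <Z_A Z_B>_rho = w * (+1) + (1 - w) * 0
= 0.51 * (+1)
= 0.5100

0.5100


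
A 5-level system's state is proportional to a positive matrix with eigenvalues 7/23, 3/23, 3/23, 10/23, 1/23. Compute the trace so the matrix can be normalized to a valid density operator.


tr(M) = sum of eigenvalues
= 7/23 + 3/23 + 3/23 + 10/23 + 1/23
= 24/23
= 1.0435

1.0435


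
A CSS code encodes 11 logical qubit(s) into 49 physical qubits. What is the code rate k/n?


Code rate R = k/n
= 11/49
= 0.2245

0.2245


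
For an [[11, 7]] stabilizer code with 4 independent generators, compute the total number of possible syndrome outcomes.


Each stabilizer generator gives a binary (+1 or -1) measurement outcome.
With 4 independent generators:
Total syndromes = 2^4
= 16

16


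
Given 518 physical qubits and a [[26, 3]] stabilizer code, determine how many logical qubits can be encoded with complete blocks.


Each code block uses 26 physical qubits for 3 logical qubit(s).
Number of complete blocks = floor(518 / 26) = 19
Logical qubits = 19 * 3
= 57

57


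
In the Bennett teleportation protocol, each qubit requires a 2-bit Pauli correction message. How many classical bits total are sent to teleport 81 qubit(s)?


Quantum teleportation requires 2 classical bits per qubit teleported.
81 qubit(s) -> 2 * 81 = 162 classical bits

162


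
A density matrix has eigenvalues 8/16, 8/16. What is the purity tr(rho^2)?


tr(rho^2) = sum of eigenvalues squared
= (8/16)^2 + (8/16)^2
= (64 + 64) / 256
= 128/256
= 0.5000

0.5000


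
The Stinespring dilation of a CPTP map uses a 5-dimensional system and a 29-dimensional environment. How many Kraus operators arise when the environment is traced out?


Tracing out the environment in an orthonormal basis {|i>_E} gives Kraus operators K_i = <i|_E U |0>_E.
Number of Kraus operators = dim(H_env) = d_env
= 29

29


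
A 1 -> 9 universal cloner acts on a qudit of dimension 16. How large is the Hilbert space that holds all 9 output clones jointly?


Output space = H^(tensor 9) where dim(H) = 16
dim = 16^9
= 256 (after 2 factors)
= 4096 (after 3 factors)
= 65536 (after 4 factors)
= 1048576 (after 5 factors)
= 16777216 (after 6 factors)
= 268435456 (after 7 factors)
= 4294967296 (after 8 factors)
= 68719476736 (after 9 factors)
= 68719476736

68719476736


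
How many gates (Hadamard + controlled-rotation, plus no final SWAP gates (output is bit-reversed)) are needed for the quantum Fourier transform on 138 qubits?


Hadamard gates: 138
Controlled rotations: n*(n-1)/2 = 138*137/2 = 9453
SWAP gates: 0 (omitted)
Total = 138 + 9453
= 9591

9591


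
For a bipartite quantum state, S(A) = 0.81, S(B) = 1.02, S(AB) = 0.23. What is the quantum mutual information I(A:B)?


I(A:B) = S(A) + S(B) - S(AB)
= 0.81 + 1.02 - 0.23
= 1.6000

1.6000


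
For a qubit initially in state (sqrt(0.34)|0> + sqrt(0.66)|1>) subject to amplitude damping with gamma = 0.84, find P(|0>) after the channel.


For amplitude damping with parameter gamma on state sqrt(a)|0> + sqrt(b)|1>:
alpha^2 = 0.34, beta^2 = 0.66
P(|0>) = alpha^2 + gamma * beta^2
= 0.34 + 0.84 * 0.66
= 0.34 + 0.5544
= 0.8944

0.8944


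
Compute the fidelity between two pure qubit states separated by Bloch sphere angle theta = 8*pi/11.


For states separated by angle theta on Bloch sphere:
F = cos^2(theta/2)
theta = 8*pi/11 = 2.2848
theta/2 = 1.1424
cos(theta/2) = 0.4154
F = 0.1726

0.1726


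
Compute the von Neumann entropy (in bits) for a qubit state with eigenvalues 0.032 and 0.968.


S = -p*log2(p) - (1-p)*log2(1-p)
p = 0.0320, 1-p = 0.9680
= -0.0320 * log2(0.0320) - 0.9680 * log2(0.9680)
= -(-0.1589) - (-0.0454)
= 0.2043

0.2043


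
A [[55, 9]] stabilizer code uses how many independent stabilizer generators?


For an [[n,k]] stabilizer code:
Number of stabilizer generators = n - k
= 55 - 9
= 46

46


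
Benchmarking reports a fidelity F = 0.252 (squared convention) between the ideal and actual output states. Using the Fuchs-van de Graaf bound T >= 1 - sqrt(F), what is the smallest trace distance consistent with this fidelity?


Fuchs-van de Graaf (squared-fidelity convention): 1 - sqrt(F) <= T <= sqrt(1 - F).
Lower bound: T >= 1 - sqrt(F)
sqrt(F) = sqrt(0.252) = 0.5020
T >= 1 - 0.5020
T >= 0.4980

0.4980


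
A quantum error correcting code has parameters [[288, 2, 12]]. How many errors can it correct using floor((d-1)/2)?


Code parameters: [[288, 2, 12]], distance d = 12.
Number of correctable errors = floor((d-1)/2)
= floor((12 - 1)/2)
= floor(11/2)
= 5

5


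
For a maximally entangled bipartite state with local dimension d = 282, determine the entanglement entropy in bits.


For a maximally entangled state in d x d:
S = log2(d) = log2(282)
= 8.1396

8.1396


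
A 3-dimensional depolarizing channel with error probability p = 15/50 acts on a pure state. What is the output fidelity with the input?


F = (1-p) + p/d
= (1 - 0.3000) + 0.3000/3
= 0.7000 + 0.1000
= 0.8000

0.8000


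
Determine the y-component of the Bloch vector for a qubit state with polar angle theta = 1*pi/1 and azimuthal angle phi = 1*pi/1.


theta = 3.1416, phi = 3.1416
r_y = sin(theta)*sin(phi) = 0.0000 * 0.0000
r_y = 0.0000

0.0000


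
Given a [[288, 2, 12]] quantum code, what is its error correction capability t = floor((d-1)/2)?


Code parameters: [[288, 2, 12]], distance d = 12.
Number of correctable errors = floor((d-1)/2)
= floor((12 - 1)/2)
= floor(11/2)
= 5

5


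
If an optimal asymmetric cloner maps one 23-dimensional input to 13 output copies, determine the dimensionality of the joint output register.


Output space = H^(tensor 13) where dim(H) = 23
dim = 23^13
= 529 (after 2 factors)
= 12167 (after 3 factors)
= 279841 (after 4 factors)
= 6436343 (after 5 factors)
= 148035889 (after 6 factors)
= 3404825447 (after 7 factors)
= 78310985281 (after 8 factors)
= 1801152661463 (after 9 factors)
= 41426511213649 (after 10 factors)
= 952809757913927 (after 11 factors)
= 21914624432020321 (after 12 factors)
= 504036361936467383 (after 13 factors)
= 504036361936467383

504036361936467383


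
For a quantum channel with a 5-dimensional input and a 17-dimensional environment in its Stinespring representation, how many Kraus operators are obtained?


Tracing out the environment in an orthonormal basis {|i>_E} gives Kraus operators K_i = <i|_E U |0>_E.
Number of Kraus operators = dim(H_env) = d_env
= 17

17


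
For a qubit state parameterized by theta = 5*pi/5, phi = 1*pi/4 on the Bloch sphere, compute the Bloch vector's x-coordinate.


theta = 3.1416, phi = 0.7854
r_x = sin(theta)*cos(phi) = 0.0000 * 0.7071
r_x = 0.0000

0.0000


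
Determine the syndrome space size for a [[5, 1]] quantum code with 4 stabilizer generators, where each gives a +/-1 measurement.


Each stabilizer generator gives a binary (+1 or -1) measurement outcome.
With 4 independent generators:
Total syndromes = 2^4
= 16

16


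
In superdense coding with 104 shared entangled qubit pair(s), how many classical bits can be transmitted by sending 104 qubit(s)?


Superdense coding allows 2 classical bits per shared entangled pair.
104 pair(s) -> 2 * 104 = 208 classical bits

208


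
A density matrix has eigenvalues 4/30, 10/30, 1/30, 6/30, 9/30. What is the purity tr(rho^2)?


tr(rho^2) = sum of eigenvalues squared
= (4/30)^2 + (10/30)^2 + (1/30)^2 + (6/30)^2 + (9/30)^2
= (16 + 100 + 1 + 36 + 81) / 900
= 234/900
= 0.2600

0.2600


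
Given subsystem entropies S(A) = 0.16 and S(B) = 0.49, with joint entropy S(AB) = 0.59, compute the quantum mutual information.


I(A:B) = S(A) + S(B) - S(AB)
= 0.16 + 0.49 - 0.59
= 0.0600

0.0600


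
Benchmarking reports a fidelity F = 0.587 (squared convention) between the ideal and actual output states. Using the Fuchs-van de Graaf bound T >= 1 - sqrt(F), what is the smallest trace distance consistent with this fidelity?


Fuchs-van de Graaf (squared-fidelity convention): 1 - sqrt(F) <= T <= sqrt(1 - F).
Lower bound: T >= 1 - sqrt(F)
sqrt(F) = sqrt(0.587) = 0.7662
T >= 1 - 0.7662
T >= 0.2338

0.2338


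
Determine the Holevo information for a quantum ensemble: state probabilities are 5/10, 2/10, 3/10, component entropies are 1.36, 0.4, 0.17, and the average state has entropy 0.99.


chi = S(rho) - sum_i p_i * S(rho_i)
Weighted entropy = 5/10 * 1.36 + 2/10 * 0.4 + 3/10 * 0.17
= 0.8110
chi = 0.99 - 0.8110
= 0.1790

0.1790


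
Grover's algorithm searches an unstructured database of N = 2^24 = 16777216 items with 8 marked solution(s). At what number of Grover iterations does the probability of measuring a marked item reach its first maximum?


After j Grover iterations the success probability is P(j) = sin^2((2j+1)*theta), where sin(theta) = sqrt(k/N).
N = 2^24 = 16777216, k = 8
sin(theta) = sqrt(k/N) = 0.000690533966
theta = arcsin(sqrt(k/N)) = 0.0006905340209 rad
P(j) reaches its first maximum when (2j+1)*theta is as close as possible to pi/2, i.e. j = round(pi/(4*theta) - 1/2).
pi/(4*theta) - 1/2 = 1136.8779
(For comparison, the common estimate pi/4 * sqrt(N/k) = 1137.3780; the exact maximiser is used here.)
Optimal iterations = 1137

1137


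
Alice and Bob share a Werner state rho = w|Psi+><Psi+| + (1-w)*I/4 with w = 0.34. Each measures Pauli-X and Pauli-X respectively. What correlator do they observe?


|Psi+> = (|01> + |10>)/sqrt(2)
For the pure Bell state, <X_A X_B> = +1 (Bell-state Pauli correlator).
The maximally-mixed part I/4 has tr(I/4 * P tensor P) = 0 for any traceless Pauli P.
So <X_A X_B>_rho = w * (+1) + (1 - w) * 0
= 0.34 * (+1)
= 0.3400

0.3400


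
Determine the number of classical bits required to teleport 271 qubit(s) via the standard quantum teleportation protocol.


Quantum teleportation requires 2 classical bits per qubit teleported.
271 qubit(s) -> 2 * 271 = 542 classical bits

542


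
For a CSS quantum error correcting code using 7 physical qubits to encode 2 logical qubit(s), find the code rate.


Code rate R = k/n
= 2/7
= 0.2857

0.2857


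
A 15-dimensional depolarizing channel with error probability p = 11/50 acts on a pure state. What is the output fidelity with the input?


F = (1-p) + p/d
= (1 - 0.2200) + 0.2200/15
= 0.7800 + 0.0147
= 0.7947

0.7947


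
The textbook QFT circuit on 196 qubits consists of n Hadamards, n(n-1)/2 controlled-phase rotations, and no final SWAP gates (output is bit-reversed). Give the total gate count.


Hadamard gates: 196
Controlled rotations: n*(n-1)/2 = 196*195/2 = 19110
SWAP gates: 0 (omitted)
Total = 196 + 19110
= 19306

19306


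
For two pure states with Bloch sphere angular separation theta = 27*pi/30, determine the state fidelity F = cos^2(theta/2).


For states separated by angle theta on Bloch sphere:
F = cos^2(theta/2)
theta = 27*pi/30 = 2.8274
theta/2 = 1.4137
cos(theta/2) = 0.1564
F = 0.0245

0.0245


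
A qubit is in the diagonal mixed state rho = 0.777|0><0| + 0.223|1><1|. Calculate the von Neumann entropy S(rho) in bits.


S = -p*log2(p) - (1-p)*log2(1-p)
p = 0.7770, 1-p = 0.2230
= -0.7770 * log2(0.7770) - 0.2230 * log2(0.2230)
= -(-0.2828) - (-0.4828)
= 0.7656

0.7656


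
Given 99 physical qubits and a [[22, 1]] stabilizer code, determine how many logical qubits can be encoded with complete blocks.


Each code block uses 22 physical qubits for 1 logical qubit(s).
Number of complete blocks = floor(99 / 22) = 4
Logical qubits = 4 * 1
= 4

4


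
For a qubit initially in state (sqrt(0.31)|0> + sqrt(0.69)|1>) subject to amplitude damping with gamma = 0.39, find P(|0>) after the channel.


For amplitude damping with parameter gamma on state sqrt(a)|0> + sqrt(b)|1>:
alpha^2 = 0.31, beta^2 = 0.69
P(|0>) = alpha^2 + gamma * beta^2
= 0.31 + 0.39 * 0.69
= 0.31 + 0.2691
= 0.5791

0.5791


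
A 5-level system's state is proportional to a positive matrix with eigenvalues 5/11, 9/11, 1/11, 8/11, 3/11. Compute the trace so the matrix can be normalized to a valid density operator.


tr(M) = sum of eigenvalues
= 5/11 + 9/11 + 1/11 + 8/11 + 3/11
= 26/11
= 2.3636

2.3636


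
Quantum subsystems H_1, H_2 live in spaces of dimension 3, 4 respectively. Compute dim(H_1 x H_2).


dim(H_1 x H_2) = 3 * 4
= 12

12


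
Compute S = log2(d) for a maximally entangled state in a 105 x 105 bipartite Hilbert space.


For a maximally entangled state in d x d:
S = log2(d) = log2(105)
= 6.7142

6.7142


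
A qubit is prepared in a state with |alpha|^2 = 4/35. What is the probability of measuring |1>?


|alpha|^2 = 4/35 = 0.1143
|beta|^2 = 1 - 4/35 = 31/35 = 0.8857
P(|1>) = |beta|^2 = 0.8857

0.8857


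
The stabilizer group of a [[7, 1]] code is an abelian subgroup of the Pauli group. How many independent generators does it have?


For an [[n,k]] stabilizer code:
Number of stabilizer generators = n - k
= 7 - 1
= 6

6


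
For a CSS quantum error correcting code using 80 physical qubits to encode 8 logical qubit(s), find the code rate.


Code rate R = k/n
= 8/80
= 0.1000

0.1000


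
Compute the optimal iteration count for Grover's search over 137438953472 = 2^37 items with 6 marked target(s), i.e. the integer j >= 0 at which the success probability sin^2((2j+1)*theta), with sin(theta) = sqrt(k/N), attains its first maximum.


After j Grover iterations the success probability is P(j) = sin^2((2j+1)*theta), where sin(theta) = sqrt(k/N).
N = 2^37 = 137438953472, k = 6
sin(theta) = sqrt(k/N) = 6.60724948e-06
theta = arcsin(sqrt(k/N)) = 6.60724948e-06 rad
P(j) reaches its first maximum when (2j+1)*theta is as close as possible to pi/2, i.e. j = round(pi/(4*theta) - 1/2).
pi/(4*theta) - 1/2 = 118868.6551
(For comparison, the common estimate pi/4 * sqrt(N/k) = 118869.1551; the exact maximiser is used here.)
Optimal iterations = 118869

118869


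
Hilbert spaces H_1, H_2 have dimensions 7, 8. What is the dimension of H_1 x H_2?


dim(H_1 x H_2) = 7 * 8
= 56

56


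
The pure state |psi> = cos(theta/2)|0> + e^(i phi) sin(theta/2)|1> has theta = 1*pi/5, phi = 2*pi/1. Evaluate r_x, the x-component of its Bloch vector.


theta = 0.6283, phi = 6.2832
r_x = sin(theta)*cos(phi) = 0.5878 * 1.0000
r_x = 0.5878

0.5878


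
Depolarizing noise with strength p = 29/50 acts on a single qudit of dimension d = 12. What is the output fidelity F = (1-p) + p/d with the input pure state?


F = (1-p) + p/d
= (1 - 0.5800) + 0.5800/12
= 0.4200 + 0.0483
= 0.4683

0.4683


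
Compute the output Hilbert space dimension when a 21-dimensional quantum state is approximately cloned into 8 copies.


Output space = H^(tensor 8) where dim(H) = 21
dim = 21^8
= 441 (after 2 factors)
= 9261 (after 3 factors)
= 194481 (after 4 factors)
= 4084101 (after 5 factors)
= 85766121 (after 6 factors)
= 1801088541 (after 7 factors)
= 37822859361 (after 8 factors)
= 37822859361

37822859361


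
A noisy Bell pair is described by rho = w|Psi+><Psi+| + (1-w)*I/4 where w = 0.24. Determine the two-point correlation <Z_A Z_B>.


|Psi+> = (|01> + |10>)/sqrt(2)
For the pure Bell state, <Z_A Z_B> = -1 (Bell-state Pauli correlator).
The maximally-mixed part I/4 has tr(I/4 * P tensor P) = 0 for any traceless Pauli P.
So <Z_A Z_B>_rho = w * (-1) + (1 - w) * 0
= 0.24 * (-1)
= -0.2400

-0.2400


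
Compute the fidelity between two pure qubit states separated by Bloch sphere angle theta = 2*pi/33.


For states separated by angle theta on Bloch sphere:
F = cos^2(theta/2)
theta = 2*pi/33 = 0.1904
theta/2 = 0.0952
cos(theta/2) = 0.9955
F = 0.9910

0.9910


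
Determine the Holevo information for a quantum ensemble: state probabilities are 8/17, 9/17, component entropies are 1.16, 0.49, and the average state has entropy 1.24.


chi = S(rho) - sum_i p_i * S(rho_i)
Weighted entropy = 8/17 * 1.16 + 9/17 * 0.49
= 0.8053
chi = 1.24 - 0.8053
= 0.4347

0.4347


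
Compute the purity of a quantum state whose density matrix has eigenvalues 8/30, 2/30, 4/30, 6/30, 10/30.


tr(rho^2) = sum of eigenvalues squared
= (8/30)^2 + (2/30)^2 + (4/30)^2 + (6/30)^2 + (10/30)^2
= (64 + 4 + 16 + 36 + 100) / 900
= 220/900
= 0.2444

0.2444


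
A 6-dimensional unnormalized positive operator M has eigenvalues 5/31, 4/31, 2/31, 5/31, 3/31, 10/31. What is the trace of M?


tr(M) = sum of eigenvalues
= 5/31 + 4/31 + 2/31 + 5/31 + 3/31 + 10/31
= 29/31
= 0.9355

0.9355


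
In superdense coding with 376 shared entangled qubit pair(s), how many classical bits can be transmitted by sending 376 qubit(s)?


Superdense coding allows 2 classical bits per shared entangled pair.
376 pair(s) -> 2 * 376 = 752 classical bits

752


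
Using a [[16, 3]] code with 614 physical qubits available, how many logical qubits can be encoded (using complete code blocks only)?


Each code block uses 16 physical qubits for 3 logical qubit(s).
Number of complete blocks = floor(614 / 16) = 38
Logical qubits = 38 * 3
= 114

114


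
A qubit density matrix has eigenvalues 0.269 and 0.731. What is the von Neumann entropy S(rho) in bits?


S = -p*log2(p) - (1-p)*log2(1-p)
p = 0.2690, 1-p = 0.7310
= -0.2690 * log2(0.2690) - 0.7310 * log2(0.7310)
= -(-0.5096) - (-0.3305)
= 0.8400

0.8400


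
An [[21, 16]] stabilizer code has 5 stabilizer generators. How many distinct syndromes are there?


Each stabilizer generator gives a binary (+1 or -1) measurement outcome.
With 5 independent generators:
Total syndromes = 2^5
= 32

32


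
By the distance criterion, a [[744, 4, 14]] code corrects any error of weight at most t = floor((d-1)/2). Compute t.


Code parameters: [[744, 4, 14]], distance d = 14.
Number of correctable errors = floor((d-1)/2)
= floor((14 - 1)/2)
= floor(13/2)
= 6

6


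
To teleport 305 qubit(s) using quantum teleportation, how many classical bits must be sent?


Quantum teleportation requires 2 classical bits per qubit teleported.
305 qubit(s) -> 2 * 305 = 610 classical bits

610


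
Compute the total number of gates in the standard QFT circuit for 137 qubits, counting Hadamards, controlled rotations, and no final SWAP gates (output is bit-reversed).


Hadamard gates: 137
Controlled rotations: n*(n-1)/2 = 137*136/2 = 9316
SWAP gates: 0 (omitted)
Total = 137 + 9316
= 9453

9453


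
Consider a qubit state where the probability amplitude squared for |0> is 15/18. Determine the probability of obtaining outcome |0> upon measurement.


|alpha|^2 = 15/18 = 0.8333
|beta|^2 = 1 - 15/18 = 3/18 = 0.1667
P(|0>) = |alpha|^2 = 0.8333

0.8333


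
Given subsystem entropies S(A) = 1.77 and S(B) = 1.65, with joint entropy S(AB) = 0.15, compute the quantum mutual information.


I(A:B) = S(A) + S(B) - S(AB)
= 1.77 + 1.65 - 0.15
= 3.2700

3.2700


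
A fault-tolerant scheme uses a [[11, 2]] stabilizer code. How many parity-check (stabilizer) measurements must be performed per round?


For an [[n,k]] stabilizer code:
Number of stabilizer generators = n - k
= 11 - 2
= 9

9


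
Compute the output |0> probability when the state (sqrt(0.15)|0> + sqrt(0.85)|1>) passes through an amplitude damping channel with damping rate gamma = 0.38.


For amplitude damping with parameter gamma on state sqrt(a)|0> + sqrt(b)|1>:
alpha^2 = 0.15, beta^2 = 0.85
P(|0>) = alpha^2 + gamma * beta^2
= 0.15 + 0.38 * 0.85
= 0.15 + 0.3230
= 0.4730

0.4730


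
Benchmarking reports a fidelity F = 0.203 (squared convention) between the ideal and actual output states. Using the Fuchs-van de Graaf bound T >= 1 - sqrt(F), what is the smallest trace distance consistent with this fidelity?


Fuchs-van de Graaf (squared-fidelity convention): 1 - sqrt(F) <= T <= sqrt(1 - F).
Lower bound: T >= 1 - sqrt(F)
sqrt(F) = sqrt(0.203) = 0.4506
T >= 1 - 0.4506
T >= 0.5494

0.5494


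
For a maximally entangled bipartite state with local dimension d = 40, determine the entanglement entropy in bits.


For a maximally entangled state in d x d:
S = log2(d) = log2(40)
= 5.3219

5.3219


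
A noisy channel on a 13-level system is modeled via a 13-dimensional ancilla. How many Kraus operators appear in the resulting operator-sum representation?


Tracing out the environment in an orthonormal basis {|i>_E} gives Kraus operators K_i = <i|_E U |0>_E.
Number of Kraus operators = dim(H_env) = d_env
= 13

13


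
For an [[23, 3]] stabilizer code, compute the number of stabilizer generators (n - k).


For an [[n,k]] stabilizer code:
Number of stabilizer generators = n - k
= 23 - 3
= 20

20


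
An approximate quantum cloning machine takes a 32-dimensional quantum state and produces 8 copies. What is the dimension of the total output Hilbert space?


Output space = H^(tensor 8) where dim(H) = 32
dim = 32^8
= 1024 (after 2 factors)
= 32768 (after 3 factors)
= 1048576 (after 4 factors)
= 33554432 (after 5 factors)
= 1073741824 (after 6 factors)
= 34359738368 (after 7 factors)
= 1099511627776 (after 8 factors)
= 1099511627776

1099511627776


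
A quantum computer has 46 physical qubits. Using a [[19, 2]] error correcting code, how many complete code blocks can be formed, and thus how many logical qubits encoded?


Each code block uses 19 physical qubits for 2 logical qubit(s).
Number of complete blocks = floor(46 / 19) = 2
Logical qubits = 2 * 2
= 4

4


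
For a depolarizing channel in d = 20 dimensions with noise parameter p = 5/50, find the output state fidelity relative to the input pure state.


F = (1-p) + p/d
= (1 - 0.1000) + 0.1000/20
= 0.9000 + 0.0050
= 0.9050

0.9050


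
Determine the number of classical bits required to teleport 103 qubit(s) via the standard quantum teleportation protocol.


Quantum teleportation requires 2 classical bits per qubit teleported.
103 qubit(s) -> 2 * 103 = 206 classical bits

206


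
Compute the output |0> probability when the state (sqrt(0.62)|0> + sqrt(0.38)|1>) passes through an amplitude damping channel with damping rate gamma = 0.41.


For amplitude damping with parameter gamma on state sqrt(a)|0> + sqrt(b)|1>:
alpha^2 = 0.62, beta^2 = 0.38
P(|0>) = alpha^2 + gamma * beta^2
= 0.62 + 0.41 * 0.38
= 0.62 + 0.1558
= 0.7758

0.7758


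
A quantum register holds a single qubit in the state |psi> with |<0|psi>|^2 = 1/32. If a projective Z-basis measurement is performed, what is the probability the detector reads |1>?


|alpha|^2 = 1/32 = 0.0312
|beta|^2 = 1 - 1/32 = 31/32 = 0.9688
P(|1>) = |beta|^2 = 0.9688

0.9688


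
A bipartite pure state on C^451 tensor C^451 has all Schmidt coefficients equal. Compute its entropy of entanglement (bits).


For a maximally entangled state in d x d:
S = log2(d) = log2(451)
= 8.8170

8.8170


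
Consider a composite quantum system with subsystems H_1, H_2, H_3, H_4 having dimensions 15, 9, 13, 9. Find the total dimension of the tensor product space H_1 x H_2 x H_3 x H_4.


dim(H_1 x H_2 x H_3 x H_4) = 15 * 9 * 13 * 9
= 135 * 13 * 9
= 1755 * 9
= 15795

15795


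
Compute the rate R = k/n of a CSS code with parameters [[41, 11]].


Code rate R = k/n
= 11/41
= 0.2683

0.2683


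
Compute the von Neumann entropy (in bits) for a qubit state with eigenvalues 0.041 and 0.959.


S = -p*log2(p) - (1-p)*log2(1-p)
p = 0.0410, 1-p = 0.9590
= -0.0410 * log2(0.0410) - 0.9590 * log2(0.9590)
= -(-0.1889) - (-0.0579)
= 0.2469

0.2469


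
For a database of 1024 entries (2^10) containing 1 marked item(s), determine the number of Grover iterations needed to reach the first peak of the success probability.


After j Grover iterations the success probability is P(j) = sin^2((2j+1)*theta), where sin(theta) = sqrt(k/N).
N = 2^10 = 1024, k = 1
sin(theta) = sqrt(k/N) = 0.03125
theta = arcsin(sqrt(k/N)) = 0.0312550885 rad
P(j) reaches its first maximum when (2j+1)*theta is as close as possible to pi/2, i.e. j = round(pi/(4*theta) - 1/2).
pi/(4*theta) - 1/2 = 24.6286
(For comparison, the common estimate pi/4 * sqrt(N/k) = 25.1327; the exact maximiser is used here.)
Optimal iterations = 25

25


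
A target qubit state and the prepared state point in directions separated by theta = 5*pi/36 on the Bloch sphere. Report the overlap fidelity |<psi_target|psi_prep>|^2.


For states separated by angle theta on Bloch sphere:
F = cos^2(theta/2)
theta = 5*pi/36 = 0.4363
theta/2 = 0.2182
cos(theta/2) = 0.9763
F = 0.9532

0.9532


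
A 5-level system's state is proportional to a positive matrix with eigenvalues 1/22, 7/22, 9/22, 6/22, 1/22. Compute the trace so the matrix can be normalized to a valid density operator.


tr(M) = sum of eigenvalues
= 1/22 + 7/22 + 9/22 + 6/22 + 1/22
= 24/22
= 1.0909

1.0909


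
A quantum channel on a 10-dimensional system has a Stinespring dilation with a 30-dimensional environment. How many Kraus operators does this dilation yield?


Tracing out the environment in an orthonormal basis {|i>_E} gives Kraus operators K_i = <i|_E U |0>_E.
Number of Kraus operators = dim(H_env) = d_env
= 30

30


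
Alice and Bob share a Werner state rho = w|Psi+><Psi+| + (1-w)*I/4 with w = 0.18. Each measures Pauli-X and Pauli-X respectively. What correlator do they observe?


|Psi+> = (|01> + |10>)/sqrt(2)
For the pure Bell state, <X_A X_B> = +1 (Bell-state Pauli correlator).
The maximally-mixed part I/4 has tr(I/4 * P tensor P) = 0 for any traceless Pauli P.
So <X_A X_B>_rho = w * (+1) + (1 - w) * 0
= 0.18 * (+1)
= 0.1800

0.1800


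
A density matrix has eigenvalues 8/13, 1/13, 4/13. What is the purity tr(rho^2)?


tr(rho^2) = sum of eigenvalues squared
= (8/13)^2 + (1/13)^2 + (4/13)^2
= (64 + 1 + 16) / 169
= 81/169
= 0.4793

0.4793


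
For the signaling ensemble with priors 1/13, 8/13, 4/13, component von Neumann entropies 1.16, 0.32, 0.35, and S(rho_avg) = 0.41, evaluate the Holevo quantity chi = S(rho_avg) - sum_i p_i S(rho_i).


chi = S(rho) - sum_i p_i * S(rho_i)
Weighted entropy = 1/13 * 1.16 + 8/13 * 0.32 + 4/13 * 0.35
= 0.3938
chi = 0.41 - 0.3938
= 0.0162

0.0162


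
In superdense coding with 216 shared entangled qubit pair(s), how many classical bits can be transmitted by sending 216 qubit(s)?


Superdense coding allows 2 classical bits per shared entangled pair.
216 pair(s) -> 2 * 216 = 432 classical bits

432


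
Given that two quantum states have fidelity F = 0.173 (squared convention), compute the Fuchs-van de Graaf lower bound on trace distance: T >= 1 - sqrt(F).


Fuchs-van de Graaf (squared-fidelity convention): 1 - sqrt(F) <= T <= sqrt(1 - F).
Lower bound: T >= 1 - sqrt(F)
sqrt(F) = sqrt(0.173) = 0.4159
T >= 1 - 0.4159
T >= 0.5841

0.5841


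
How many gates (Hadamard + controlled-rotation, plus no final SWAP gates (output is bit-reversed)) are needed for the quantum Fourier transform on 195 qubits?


Hadamard gates: 195
Controlled rotations: n*(n-1)/2 = 195*194/2 = 18915
SWAP gates: 0 (omitted)
Total = 195 + 18915
= 19110

19110


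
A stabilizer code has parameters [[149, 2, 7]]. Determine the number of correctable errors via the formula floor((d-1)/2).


Code parameters: [[149, 2, 7]], distance d = 7.
Number of correctable errors = floor((d-1)/2)
= floor((7 - 1)/2)
= floor(6/2)
= 3

3


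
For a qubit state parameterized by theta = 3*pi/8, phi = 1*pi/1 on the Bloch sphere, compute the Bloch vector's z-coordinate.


theta = 1.1781, phi = 3.1416
r_z = cos(theta) = 0.3827

0.3827


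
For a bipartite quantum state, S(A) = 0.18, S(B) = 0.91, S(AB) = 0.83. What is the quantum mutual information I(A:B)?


I(A:B) = S(A) + S(B) - S(AB)
= 0.18 + 0.91 - 0.83
= 0.2600

0.2600


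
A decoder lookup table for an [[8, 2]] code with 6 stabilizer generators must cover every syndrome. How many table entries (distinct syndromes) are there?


Each stabilizer generator gives a binary (+1 or -1) measurement outcome.
With 6 independent generators:
Total syndromes = 2^6
= 64

64


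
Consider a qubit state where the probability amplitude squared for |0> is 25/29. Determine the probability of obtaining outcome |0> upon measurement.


|alpha|^2 = 25/29 = 0.8621
|beta|^2 = 1 - 25/29 = 4/29 = 0.1379
P(|0>) = |alpha|^2 = 0.8621

0.8621


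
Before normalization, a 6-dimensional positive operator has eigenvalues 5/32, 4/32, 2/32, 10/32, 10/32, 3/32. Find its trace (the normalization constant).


tr(M) = sum of eigenvalues
= 5/32 + 4/32 + 2/32 + 10/32 + 10/32 + 3/32
= 34/32
= 1.0625

1.0625


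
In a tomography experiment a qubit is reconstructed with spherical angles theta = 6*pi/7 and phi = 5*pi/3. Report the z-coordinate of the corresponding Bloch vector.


theta = 2.6928, phi = 5.2360
r_z = cos(theta) = -0.9010

-0.9010


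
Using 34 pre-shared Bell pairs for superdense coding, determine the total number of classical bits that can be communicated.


Superdense coding allows 2 classical bits per shared entangled pair.
34 pair(s) -> 2 * 34 = 68 classical bits

68


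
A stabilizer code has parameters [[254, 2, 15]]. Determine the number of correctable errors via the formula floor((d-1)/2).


Code parameters: [[254, 2, 15]], distance d = 15.
Number of correctable errors = floor((d-1)/2)
= floor((15 - 1)/2)
= floor(14/2)
= 7

7


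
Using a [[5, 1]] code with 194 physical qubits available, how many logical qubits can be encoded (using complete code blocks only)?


Each code block uses 5 physical qubits for 1 logical qubit(s).
Number of complete blocks = floor(194 / 5) = 38
Logical qubits = 38 * 1
= 38

38


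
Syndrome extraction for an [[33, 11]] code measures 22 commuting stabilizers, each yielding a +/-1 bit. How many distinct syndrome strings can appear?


Each stabilizer generator gives a binary (+1 or -1) measurement outcome.
With 22 independent generators:
Total syndromes = 2^22
= 4194304

4194304


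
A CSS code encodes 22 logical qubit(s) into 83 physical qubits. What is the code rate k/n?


Code rate R = k/n
= 22/83
= 0.2651

0.2651


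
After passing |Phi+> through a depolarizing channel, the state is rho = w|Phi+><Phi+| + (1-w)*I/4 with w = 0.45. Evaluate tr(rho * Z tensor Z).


|Phi+> = (|00> + |11>)/sqrt(2)
For the pure Bell state, <Z_A Z_B> = +1 (Bell-state Pauli correlator).
The maximally-mixed part I/4 has tr(I/4 * P tensor P) = 0 for any traceless Pauli P.
So <Z_A Z_B>_rho = w * (+1) + (1 - w) * 0
= 0.45 * (+1)
= 0.4500

0.4500


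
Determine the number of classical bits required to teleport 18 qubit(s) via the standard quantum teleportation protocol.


Quantum teleportation requires 2 classical bits per qubit teleported.
18 qubit(s) -> 2 * 18 = 36 classical bits

36


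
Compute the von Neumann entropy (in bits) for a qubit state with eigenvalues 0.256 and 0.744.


S = -p*log2(p) - (1-p)*log2(1-p)
p = 0.2560, 1-p = 0.7440
= -0.2560 * log2(0.2560) - 0.7440 * log2(0.7440)
= -(-0.5032) - (-0.3174)
= 0.8207

0.8207


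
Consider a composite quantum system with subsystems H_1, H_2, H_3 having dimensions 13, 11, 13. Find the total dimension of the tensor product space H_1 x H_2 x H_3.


dim(H_1 x H_2 x H_3) = 13 * 11 * 13
= 143 * 13
= 1859

1859


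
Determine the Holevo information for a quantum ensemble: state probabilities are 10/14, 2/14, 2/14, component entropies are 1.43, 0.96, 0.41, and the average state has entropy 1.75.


chi = S(rho) - sum_i p_i * S(rho_i)
Weighted entropy = 10/14 * 1.43 + 2/14 * 0.96 + 2/14 * 0.41
= 1.2171
chi = 1.75 - 1.2171
= 0.5329

0.5329


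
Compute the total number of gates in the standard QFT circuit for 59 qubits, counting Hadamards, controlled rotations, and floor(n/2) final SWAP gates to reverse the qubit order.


Hadamard gates: 59
Controlled rotations: n*(n-1)/2 = 59*58/2 = 1711
SWAP gates: floor(n/2) = floor(59/2) = 29
Total = 59 + 1711 + 29
= 1799

1799
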